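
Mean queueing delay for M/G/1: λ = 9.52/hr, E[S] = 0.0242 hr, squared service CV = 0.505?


ρ = λ·E[S] = 9.52·0.0242 = 0.2304
E[S²] = E[S]²(1+C_s²) = 0.0242²·(1+0.505) = 0.0008814
Wq = λ·E[S²]/(2(1−ρ)) = 9.52·0.0008814/(2·0.7696) = 0.005451 hr

Final: 0.005451 hr


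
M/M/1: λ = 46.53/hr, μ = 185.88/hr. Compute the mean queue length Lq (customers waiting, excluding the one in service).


ρ = 46.53/185.88 = 0.2503
Lq = ρ²/(1−ρ) = 0.06266/0.7497 = 0.08358

Final: 0.08358


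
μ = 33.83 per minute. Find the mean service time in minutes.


Mean service time = 1/μ = 1/33.83 minute = 0.02956 minute
In minutes: 0.02956 × 1 = 0.02956 min

Final: 0.02956 min


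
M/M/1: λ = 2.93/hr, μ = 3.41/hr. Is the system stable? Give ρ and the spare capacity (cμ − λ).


Total capacity cμ = 1·3.41 = 3.41/hr
ρ = λ/(cμ) = 2.93/3.41 = 0.8592
Stable ⇔ ρ < 1: YES
Spare capacity = cμ − λ = 3.41 − 2.93 = 0.48/hr

Final: ρ = 0.8592; stable; margin = 0.48/hr


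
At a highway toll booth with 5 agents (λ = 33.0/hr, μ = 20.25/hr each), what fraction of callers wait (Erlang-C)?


a = λ/μ = 1.6296; ρ = a/5 = 0.3259
P₀ = 0.195514 (from M/M/c formula)
C(c,a) = [a^c/(c!(1−ρ))]·P₀ = [11.49330/(120·0.6741)]·0.195514
= 0.14209·0.195514 = 0.027780

Final: 0.027780


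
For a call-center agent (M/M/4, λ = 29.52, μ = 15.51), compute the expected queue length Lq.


a = λ/μ = 1.9033; ρ = a/4 = 0.4758
P₀ = 0.144786
Lq = P₀·a^c·ρ / (c!·(1−ρ)²) = 0.144786·13.12255·0.4758/(24·0.27476)
= 0.13709

Final: 0.13709


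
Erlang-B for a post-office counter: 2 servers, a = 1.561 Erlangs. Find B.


B(c,a) = (a^c/c!) / Σ_{k=0}^{c} a^k/k!
a^2/2! = 1.218360
Σ terms (k=0..2): 1.00000 + 1.56100 + 1.21836 = 3.779361
B = 1.218360/3.779361 = 0.322372

Final: 0.322372


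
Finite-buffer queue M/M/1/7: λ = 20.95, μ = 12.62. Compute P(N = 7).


ρ = λ/μ = 20.95/12.62 = 1.6601
P_K = (1−ρ)ρ^K/(1−ρ^(K+1)) = (-0.6601·34.743431)/(1 − 57.676298)
= -22.932867/-56.676298 = 0.404629

Final: 0.404629


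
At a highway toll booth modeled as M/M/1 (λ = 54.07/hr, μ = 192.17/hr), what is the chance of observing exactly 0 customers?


ρ = 54.07/192.17 = 0.2814
P_n = (1−ρ)·ρ^n = (1 − 0.2814)·0.2814^0 = 0.7186·1.000000 = 0.718635

Final: 0.718635


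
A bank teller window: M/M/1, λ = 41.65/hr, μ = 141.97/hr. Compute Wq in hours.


ρ = 41.65/141.97 = 0.2934
Wq = ρ/(μ−λ) = 0.2934/(141.97 − 41.65) = 0.2934/100.32 = 0.002924 hr

Final: 0.002924 hr


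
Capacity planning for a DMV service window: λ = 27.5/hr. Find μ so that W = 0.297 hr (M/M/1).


W = 1/(μ−λ) ⇒ μ − λ = 1/W = 1/0.297 = 3.3670
μ = λ + 1/W = 27.5 + 3.3670 = 30.8670 per hr

Final: 30.8670 /hr


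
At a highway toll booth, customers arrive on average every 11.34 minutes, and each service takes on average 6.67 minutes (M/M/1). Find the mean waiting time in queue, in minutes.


λ = 60/11.34 = 5.2910 /hr
μ = 60/6.67 = 8.9955 /hr
ρ = λ/μ = 5.2910/8.9955 = 0.5882
Wq = ρ/(μ−λ) = 0.5882/(8.9955−5.2910) = 0.15878 hr
In minutes: 0.15878·60 = 9.527 min

Final: 9.527 min


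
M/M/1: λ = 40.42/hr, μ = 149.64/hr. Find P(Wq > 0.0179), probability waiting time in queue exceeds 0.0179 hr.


ρ = 40.42/149.64 = 0.2701
P(Wq > t) = ρ·e^{−(μ−λ)t} = 0.2701·e^{−1.9550}
= 0.2701·0.141559 = 0.038237

Final: 0.038237


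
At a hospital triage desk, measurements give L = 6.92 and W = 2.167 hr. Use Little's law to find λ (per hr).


λ = L/W = 6.92/2.167 = 3.1934 /hr

Final: 3.1934 /hr


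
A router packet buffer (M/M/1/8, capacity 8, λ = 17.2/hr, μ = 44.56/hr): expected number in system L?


ρ = 17.2/44.56 = 0.3860
L = ρ[1 − (K+1)ρ^K + Kρ^(K+1)] / [(1−ρ)(1−ρ^(K+1))]
Numerator: 0.3860·(1 − 9·0.0004928 + 8·0.0001902) = 0.384872
Denominator: (0.6140)·(0.999810) = 0.613887
L = 0.384872/0.613887 = 0.6269

Final: 0.6269


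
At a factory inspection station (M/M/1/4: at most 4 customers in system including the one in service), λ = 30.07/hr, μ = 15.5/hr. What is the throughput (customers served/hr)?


ρ = 1.9400; P_K = (1−ρ)ρ^4/(1−ρ^5) = 0.502835
λ_eff = λ(1 − P_K) = 30.07·(1 − 0.502835) = 30.07·0.497165 = 14.9498 /hr

Final: 14.9498 /hr


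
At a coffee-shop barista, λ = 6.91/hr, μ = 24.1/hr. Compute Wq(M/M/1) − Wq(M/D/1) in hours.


ρ = 6.91/24.1 = 0.2867
Wq(M/M/1) = ρ/(μ−λ) = 0.2867/17.19 = 0.01668 hr
Wq(M/D/1) = ρ/(2(μ−λ)) = 0.008340 hr
Savings = 0.01668 − 0.008340 = 0.008340 hr

Final: 0.008340 hr


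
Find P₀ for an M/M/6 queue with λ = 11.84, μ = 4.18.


a = λ/μ = 11.84/4.18 = 2.8325; ρ = a/c = 0.4721
Σ_{k=0}^{5} a^k/k! (terms k=0..5) = 1.00000 + 2.83254 + 4.01163 + 3.78770 + 2.68220 + 1.51948 = 15.83354
Tail: a^6/(6!(1−ρ)) = 516.47883/(720·0.5279) = 1.35881
P₀ = 1/(15.83354 + 1.35881) = 1/17.19235 = 0.058165

Final: 0.058165


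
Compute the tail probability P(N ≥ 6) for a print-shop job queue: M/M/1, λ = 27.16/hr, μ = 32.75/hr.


ρ = 27.16/32.75 = 0.8293
P(N ≥ n) = ρ^n = 0.8293^6 = 0.325320

Final: 0.325320


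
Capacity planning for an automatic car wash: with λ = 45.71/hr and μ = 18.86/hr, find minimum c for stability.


Stability requires cμ > λ ⇔ c > λ/μ.
λ/μ = 45.71/18.86 = 2.4236
Minimum integer c = ⌊2.4236⌋ + 1 = 3
Check: 3·18.86 = 56.58 > 45.71, while 2·18.86 = 37.72 ≤ 45.71

Final: 3 servers


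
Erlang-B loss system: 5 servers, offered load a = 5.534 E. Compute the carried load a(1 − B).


B(5,5.534) = 0.326621 (Erlang-B)
Carried load = a(1 − B) = 5.534·(1 − 0.326621) = 5.534·0.673379 = 3.7265 E

Final: 3.7265 Erlangs


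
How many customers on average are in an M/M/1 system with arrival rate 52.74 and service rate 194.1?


ρ = λ/μ = 52.74/194.1 = 0.2717
L = ρ/(1−ρ) = 0.2717/(1 − 0.2717) = 0.2717/0.7283 = 0.3731

Final: 0.3731


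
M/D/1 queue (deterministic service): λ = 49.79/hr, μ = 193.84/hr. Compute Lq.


ρ = 49.79/193.84 = 0.2569
M/D/1: Lq = ρ²/(2(1−ρ)) = 0.06598/(2·0.7431) = 0.04439

Final: 0.04439


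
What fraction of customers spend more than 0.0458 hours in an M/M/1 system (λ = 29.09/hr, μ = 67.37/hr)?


W ~ Exponential(μ−λ) for M/M/1.
μ − λ = 67.37 − 29.09 = 38.2800
P(W > t) = e^{−(μ−λ)t} = e^{−1.7532} = 0.173215

Final: 0.173215


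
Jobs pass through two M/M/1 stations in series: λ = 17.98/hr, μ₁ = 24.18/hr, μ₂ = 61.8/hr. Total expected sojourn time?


Each node sees arrival rate λ = 17.98/hr (tandem ⇒ throughput preserved).
W₁ = 1/(μ₁−λ) = 1/(24.18−17.98) = 0.16129 hr
W₂ = 1/(μ₂−λ) = 1/(61.8−17.98) = 0.02282 hr
W_total = W₁ + W₂ = 0.16129 + 0.02282 = 0.18411 hr

Final: 0.18411 hr


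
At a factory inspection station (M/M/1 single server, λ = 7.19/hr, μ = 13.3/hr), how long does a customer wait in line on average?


ρ = 7.19/13.3 = 0.5406
Wq = ρ/(μ−λ) = 0.5406/(13.3 − 7.19) = 0.5406/6.11 = 0.08848 hr

Final: 0.08848 hr


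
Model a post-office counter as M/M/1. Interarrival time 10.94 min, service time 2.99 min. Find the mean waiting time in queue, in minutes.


λ = 60/10.94 = 5.4845 /hr
μ = 60/2.99 = 20.0669 /hr
ρ = λ/μ = 5.4845/20.0669 = 0.2733
Wq = ρ/(μ−λ) = 0.2733/(20.0669−5.4845) = 0.01874 hr
In minutes: 0.01874·60 = 1.125 min

Final: 1.125 min


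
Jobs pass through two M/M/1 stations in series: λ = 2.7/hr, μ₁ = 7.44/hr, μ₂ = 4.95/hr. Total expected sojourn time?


Each node sees arrival rate λ = 2.7/hr (tandem ⇒ throughput preserved).
W₁ = 1/(μ₁−λ) = 1/(7.44−2.7) = 0.21097 hr
W₂ = 1/(μ₂−λ) = 1/(4.95−2.7) = 0.44444 hr
W_total = W₁ + W₂ = 0.21097 + 0.44444 = 0.65541 hr

Final: 0.65541 hr


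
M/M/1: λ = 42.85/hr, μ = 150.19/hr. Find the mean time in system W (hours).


W = 1/(μ−λ) = 1/(150.19 − 42.85) = 1/107.34 = 0.009316 hr

Final: 0.009316 hr


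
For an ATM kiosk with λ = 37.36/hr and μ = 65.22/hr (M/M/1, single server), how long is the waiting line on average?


ρ = 37.36/65.22 = 0.5728
Lq = ρ²/(1−ρ) = 0.3281/0.4272 = 0.7682

Final: 0.7682


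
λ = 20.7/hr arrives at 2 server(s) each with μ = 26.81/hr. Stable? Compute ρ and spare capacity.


Total capacity cμ = 2·26.81 = 53.62/hr
ρ = λ/(cμ) = 20.7/53.62 = 0.3860
Stable ⇔ ρ < 1: YES
Spare capacity = cμ − λ = 53.62 − 20.7 = 32.92/hr

Final: ρ = 0.3860; stable; margin = 32.92/hr


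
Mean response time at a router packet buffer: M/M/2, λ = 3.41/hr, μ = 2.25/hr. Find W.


a = 1.5156; ρ = 0.7578; P₀ = 0.137800
Lq = P₀·a^c·ρ/(c!(1−ρ)²) = 2.04398
Wq = Lq/λ = 2.04398/3.41 = 0.59941 hr
W = Wq + 1/μ = 0.59941 + 0.44444 = 1.04385 hr

Final: 1.04385 hr


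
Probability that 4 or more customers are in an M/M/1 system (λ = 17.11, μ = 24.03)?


ρ = 17.11/24.03 = 0.7120
P(N ≥ n) = ρ^n = 0.7120^4 = 0.257031

Final: 0.257031


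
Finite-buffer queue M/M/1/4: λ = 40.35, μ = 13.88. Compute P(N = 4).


ρ = λ/μ = 40.35/13.88 = 2.9071
P_K = (1−ρ)ρ^K/(1−ρ^(K+1)) = (-1.9071·71.419416)/(1 − 207.620563)
= -136.201148/-206.620563 = 0.659185

Final: 0.659185


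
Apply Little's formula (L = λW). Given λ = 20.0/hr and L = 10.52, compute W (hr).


W = L/λ = 10.52/20.0 = 0.5260 hr

Final: 0.5260 hr


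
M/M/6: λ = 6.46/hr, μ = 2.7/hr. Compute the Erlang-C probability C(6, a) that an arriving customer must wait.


a = λ/μ = 2.3926; ρ = a/6 = 0.3988
P₀ = 0.090994 (from M/M/c formula)
C(c,a) = [a^c/(c!(1−ρ))]·P₀ = [187.59123/(720·0.6012)]·0.090994
= 0.43335·0.090994 = 0.039432

Final: 0.039432


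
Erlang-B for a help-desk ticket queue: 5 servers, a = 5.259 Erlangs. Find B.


B(c,a) = (a^c/c!) / Σ_{k=0}^{c} a^k/k!
a^5/5! = 33.522362
Σ terms (k=0..5): 1.00000 + 5.25900 + 13.82854 + 24.24143 + 31.87142 + 33.52236 = 109.722756
B = 33.522362/109.722756 = 0.305519

Final: 0.305519


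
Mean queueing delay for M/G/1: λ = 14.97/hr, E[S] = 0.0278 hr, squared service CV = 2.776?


ρ = λ·E[S] = 14.97·0.0278 = 0.4162
E[S²] = E[S]²(1+C_s²) = 0.0278²·(1+2.776) = 0.002918
Wq = λ·E[S²]/(2(1−ρ)) = 14.97·0.002918/(2·0.5838) = 0.03741 hr

Final: 0.03741 hr


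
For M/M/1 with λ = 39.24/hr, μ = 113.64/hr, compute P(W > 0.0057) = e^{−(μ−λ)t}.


W ~ Exponential(μ−λ) for M/M/1.
μ − λ = 113.64 − 39.24 = 74.4000
P(W > t) = e^{−(μ−λ)t} = e^{−0.4241} = 0.654372

Final: 0.654372


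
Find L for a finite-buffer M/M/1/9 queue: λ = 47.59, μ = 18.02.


ρ = 47.59/18.02 = 2.6410
L = ρ[1 − (K+1)ρ^K + Kρ^(K+1)] / [(1−ρ)(1−ρ^(K+1))]
Numerator: 2.6410·(1 − 10·6249.543041 + 9·16504.758785) = 227249.905227
Denominator: (-1.6410)·(-16503.758785) = 27081.917163
L = 227249.905227/27081.917163 = 8.3912

Final: 8.3912


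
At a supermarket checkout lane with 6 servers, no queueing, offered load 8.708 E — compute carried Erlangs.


B(6,8.708) = 0.426436 (Erlang-B)
Carried load = a(1 − B) = 8.708·(1 − 0.426436) = 8.708·0.573564 = 4.9946 E

Final: 4.9946 Erlangs


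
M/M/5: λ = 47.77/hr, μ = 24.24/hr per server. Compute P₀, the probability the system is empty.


a = λ/μ = 47.77/24.24 = 1.9707; ρ = a/c = 0.3941
Σ_{k=0}^{4} a^k/k! (terms k=0..4) = 1.00000 + 1.97071 + 1.94185 + 1.27561 + 0.62846 = 6.81663
Tail: a^5/(5!(1−ρ)) = 29.72440/(120·0.6059) = 0.40885
P₀ = 1/(6.81663 + 0.40885) = 1/7.22547 = 0.138399

Final: 0.138399


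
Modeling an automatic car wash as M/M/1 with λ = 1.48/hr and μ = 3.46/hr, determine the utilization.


ρ = λ/μ = 1.48/3.46 = 0.4277

Final: 0.4277


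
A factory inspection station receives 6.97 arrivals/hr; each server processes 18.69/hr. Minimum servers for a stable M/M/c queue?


Stability requires cμ > λ ⇔ c > λ/μ.
λ/μ = 6.97/18.69 = 0.3729
Minimum integer c = ⌊0.3729⌋ + 1 = 1
Check: 1·18.69 = 18.69 > 6.97, while 0·18.69 = 0.00 ≤ 6.97

Final: 1 servers


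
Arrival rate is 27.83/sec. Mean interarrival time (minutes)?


Mean interarrival time = 1/λ = 1/27.83 second = 0.03593 second
In minutes: 0.03593 × 0.0166667 = 0.0005989 min

Final: 0.0005989 min


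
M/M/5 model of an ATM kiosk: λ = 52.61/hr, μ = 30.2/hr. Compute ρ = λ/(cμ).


ρ = λ/(cμ) = 52.61/(5·30.2) = 52.61/151.00 = 0.3484

Final: 0.3484


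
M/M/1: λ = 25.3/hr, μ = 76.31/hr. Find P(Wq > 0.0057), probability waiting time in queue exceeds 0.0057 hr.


ρ = 25.3/76.31 = 0.3315
P(Wq > t) = ρ·e^{−(μ−λ)t} = 0.3315·e^{−0.2908}
= 0.3315·0.747697 = 0.247893

Final: 0.247893


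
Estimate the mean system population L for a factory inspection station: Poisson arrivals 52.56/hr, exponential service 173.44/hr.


ρ = λ/μ = 52.56/173.44 = 0.3030
L = ρ/(1−ρ) = 0.3030/(1 − 0.3030) = 0.3030/0.6970 = 0.4348

Final: 0.4348


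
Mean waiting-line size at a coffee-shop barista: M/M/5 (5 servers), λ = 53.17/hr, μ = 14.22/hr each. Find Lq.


a = λ/μ = 3.7391; ρ = a/5 = 0.7478
P₀ = 0.018962
Lq = P₀·a^c·ρ / (c!·(1−ρ)²) = 0.018962·730.86189·0.7478/(120·0.06359)
= 1.35802

Final: 1.35802


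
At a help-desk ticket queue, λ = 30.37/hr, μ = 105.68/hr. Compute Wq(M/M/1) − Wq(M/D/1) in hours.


ρ = 30.37/105.68 = 0.2874
Wq(M/M/1) = ρ/(μ−λ) = 0.2874/75.31 = 0.003816 hr
Wq(M/D/1) = ρ/(2(μ−λ)) = 0.001908 hr
Savings = 0.003816 − 0.001908 = 0.001908 hr

Final: 0.001908 hr


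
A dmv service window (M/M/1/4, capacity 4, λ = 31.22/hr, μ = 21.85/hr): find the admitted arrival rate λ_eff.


ρ = 1.4288; P_K = (1−ρ)ρ^4/(1−ρ^5) = 0.360695
λ_eff = λ(1 − P_K) = 31.22·(1 − 0.360695) = 31.22·0.639305 = 19.9591 /hr

Final: 19.9591 /hr


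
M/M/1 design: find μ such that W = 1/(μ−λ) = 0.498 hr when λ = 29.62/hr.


W = 1/(μ−λ) ⇒ μ − λ = 1/W = 1/0.498 = 2.0080
μ = λ + 1/W = 29.62 + 2.0080 = 31.6280 per hr

Final: 31.6280 /hr


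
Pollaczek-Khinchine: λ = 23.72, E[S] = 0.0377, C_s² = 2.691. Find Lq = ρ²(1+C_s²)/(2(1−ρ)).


ρ = λ·E[S] = 23.72·0.0377 = 0.8942
Lq = ρ²(1+C_s²)/(2(1−ρ)) = 0.7997·(1+2.691)/(2·0.1058)
= 0.7997·3.6910/0.2115 = 13.95472

Final: 13.95472


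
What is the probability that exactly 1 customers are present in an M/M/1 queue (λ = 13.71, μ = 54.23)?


ρ = 13.71/54.23 = 0.2528
P_n = (1−ρ)·ρ^n = (1 − 0.2528)·0.2528^1 = 0.7472·0.252812 = 0.188898

Final: 0.188898


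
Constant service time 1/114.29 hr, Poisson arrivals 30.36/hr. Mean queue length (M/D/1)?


ρ = 30.36/114.29 = 0.2656
M/D/1: Lq = ρ²/(2(1−ρ)) = 0.07056/(2·0.7344) = 0.04804

Final: 0.04804


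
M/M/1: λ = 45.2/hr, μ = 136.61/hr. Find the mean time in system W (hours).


W = 1/(μ−λ) = 1/(136.61 − 45.2) = 1/91.41 = 0.01094 hr

Final: 0.01094 hr


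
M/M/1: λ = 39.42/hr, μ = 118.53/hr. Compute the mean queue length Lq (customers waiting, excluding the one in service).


ρ = 39.42/118.53 = 0.3326
Lq = ρ²/(1−ρ) = 0.1106/0.6674 = 0.1657

Final: 0.1657


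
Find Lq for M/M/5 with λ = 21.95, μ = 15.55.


a = λ/μ = 1.4116; ρ = a/5 = 0.2823
P₀ = 0.243480
Lq = P₀·a^c·ρ / (c!·(1−ρ)²) = 0.243480·5.60429·0.2823/(120·0.51507)
= 0.006233

Final: 0.006233


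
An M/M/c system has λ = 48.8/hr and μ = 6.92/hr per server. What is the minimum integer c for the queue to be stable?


Stability requires cμ > λ ⇔ c > λ/μ.
λ/μ = 48.8/6.92 = 7.0520
Minimum integer c = ⌊7.0520⌋ + 1 = 8
Check: 8·6.92 = 55.36 > 48.8, while 7·6.92 = 48.44 ≤ 48.8

Final: 8 servers


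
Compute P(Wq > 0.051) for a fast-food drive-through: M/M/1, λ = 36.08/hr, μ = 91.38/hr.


ρ = 36.08/91.38 = 0.3948
P(Wq > t) = ρ·e^{−(μ−λ)t} = 0.3948·e^{−2.8203}
= 0.3948·0.059588 = 0.023527

Final: 0.023527


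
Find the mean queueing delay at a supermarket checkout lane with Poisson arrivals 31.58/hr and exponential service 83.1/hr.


ρ = 31.58/83.1 = 0.3800
Wq = ρ/(μ−λ) = 0.3800/(83.1 − 31.58) = 0.3800/51.52 = 0.007376 hr

Final: 0.007376 hr


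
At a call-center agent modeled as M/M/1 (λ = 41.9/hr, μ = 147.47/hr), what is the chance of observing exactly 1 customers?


ρ = 41.9/147.47 = 0.2841
P_n = (1−ρ)·ρ^n = (1 − 0.2841)·0.2841^1 = 0.7159·0.284126 = 0.203398

Final: 0.203398


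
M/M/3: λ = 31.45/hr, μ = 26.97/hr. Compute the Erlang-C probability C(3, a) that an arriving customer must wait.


a = λ/μ = 1.1661; ρ = a/3 = 0.3887
P₀ = 0.305032 (from M/M/c formula)
C(c,a) = [a^c/(c!(1−ρ))]·P₀ = [1.58569/(6·0.6113)]·0.305032
= 0.43233·0.305032 = 0.131875

Final: 0.131875


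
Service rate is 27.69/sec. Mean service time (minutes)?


Mean service time = 1/μ = 1/27.69 second = 0.03611 second
In minutes: 0.03611 × 0.0166667 = 0.0006019 min

Final: 0.0006019 min


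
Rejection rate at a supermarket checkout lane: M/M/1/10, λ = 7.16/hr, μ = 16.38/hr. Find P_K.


ρ = λ/μ = 7.16/16.38 = 0.4371
P_K = (1−ρ)ρ^K/(1−ρ^(K+1)) = (0.5629·0.0002547)/(1 − 0.0001113)
= 0.0001434/0.999889 = 0.0001434

Final: 0.0001434


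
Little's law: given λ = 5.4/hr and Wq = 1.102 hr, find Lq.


Lq = λWq = 5.4·1.102 = 5.9508

Final: 5.9508


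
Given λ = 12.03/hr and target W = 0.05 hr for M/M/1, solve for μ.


W = 1/(μ−λ) ⇒ μ − λ = 1/W = 1/0.05 = 20.0000
μ = λ + 1/W = 12.03 + 20.0000 = 32.0300 per hr

Final: 32.0300 /hr


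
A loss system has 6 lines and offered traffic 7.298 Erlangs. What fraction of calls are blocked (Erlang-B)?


B(c,a) = (a^c/c!) / Σ_{k=0}^{c} a^k/k!
a^6/6! = 209.841150
Σ terms (k=0..6): 1.00000 + 7.29800 + 26.63040 + 64.78289 + 118.19639 + 172.51944 + 209.84115 = 600.268272
B = 209.841150/600.268272 = 0.349579

Final: 0.349579


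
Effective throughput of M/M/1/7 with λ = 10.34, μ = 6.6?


ρ = 1.5667; P_K = (1−ρ)ρ^7/(1−ρ^8) = 0.371951
λ_eff = λ(1 − P_K) = 10.34·(1 − 0.371951) = 10.34·0.628049 = 6.4940 /hr

Final: 6.4940 /hr


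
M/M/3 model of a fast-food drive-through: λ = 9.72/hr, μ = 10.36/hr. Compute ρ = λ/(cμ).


ρ = λ/(cμ) = 9.72/(3·10.36) = 9.72/31.08 = 0.3127

Final: 0.3127


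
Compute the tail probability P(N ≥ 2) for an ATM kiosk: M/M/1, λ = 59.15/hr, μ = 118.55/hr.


ρ = 59.15/118.55 = 0.4989
P(N ≥ n) = ρ^n = 0.4989^2 = 0.248947

Final: 0.248947


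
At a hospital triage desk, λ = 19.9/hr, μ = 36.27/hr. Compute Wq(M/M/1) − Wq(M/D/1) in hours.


ρ = 19.9/36.27 = 0.5487
Wq(M/M/1) = ρ/(μ−λ) = 0.5487/16.37 = 0.03352 hr
Wq(M/D/1) = ρ/(2(μ−λ)) = 0.01676 hr
Savings = 0.03352 − 0.01676 = 0.01676 hr

Final: 0.01676 hr


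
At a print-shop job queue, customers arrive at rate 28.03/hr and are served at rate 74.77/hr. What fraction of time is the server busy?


ρ = λ/μ = 28.03/74.77 = 0.3749

Final: 0.3749


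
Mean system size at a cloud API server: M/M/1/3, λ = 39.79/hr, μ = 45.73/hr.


ρ = 39.79/45.73 = 0.8701
L = ρ[1 − (K+1)ρ^K + Kρ^(K+1)] / [(1−ρ)(1−ρ^(K+1))]
Numerator: 0.8701·(1 − 4·0.658746 + 3·0.573180) = 0.073571
Denominator: (0.1299)·(0.426820) = 0.055441
L = 0.073571/0.055441 = 1.3270

Final: 1.3270


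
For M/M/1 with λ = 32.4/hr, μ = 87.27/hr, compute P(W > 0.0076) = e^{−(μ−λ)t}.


W ~ Exponential(μ−λ) for M/M/1.
μ − λ = 87.27 − 32.4 = 54.8700
P(W > t) = e^{−(μ−λ)t} = e^{−0.4170} = 0.659013

Final: 0.659013


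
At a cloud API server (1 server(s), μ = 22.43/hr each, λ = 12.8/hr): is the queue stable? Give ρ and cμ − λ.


Total capacity cμ = 1·22.43 = 22.43/hr
ρ = λ/(cμ) = 12.8/22.43 = 0.5707
Stable ⇔ ρ < 1: YES
Spare capacity = cμ − λ = 22.43 − 12.8 = 9.63/hr

Final: ρ = 0.5707; stable; margin = 9.63/hr


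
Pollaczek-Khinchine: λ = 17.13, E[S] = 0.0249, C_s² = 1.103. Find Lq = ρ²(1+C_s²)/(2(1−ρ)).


ρ = λ·E[S] = 17.13·0.0249 = 0.4265
Lq = ρ²(1+C_s²)/(2(1−ρ)) = 0.1819·(1+1.103)/(2·0.5735)
= 0.1819·2.1030/1.1469 = 0.33359

Final: 0.33359


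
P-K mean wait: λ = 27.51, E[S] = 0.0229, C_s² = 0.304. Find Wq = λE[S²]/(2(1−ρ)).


ρ = λ·E[S] = 27.51·0.0229 = 0.6300
E[S²] = E[S]²(1+C_s²) = 0.0229²·(1+0.304) = 0.0006838
Wq = λ·E[S²]/(2(1−ρ)) = 27.51·0.0006838/(2·0.3700) = 0.02542 hr

Final: 0.02542 hr


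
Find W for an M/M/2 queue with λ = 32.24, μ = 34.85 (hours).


a = 0.9251; ρ = 0.4626; P₀ = 0.367471
Lq = P₀·a^c·ρ/(c!(1−ρ)²) = 0.25181
Wq = Lq/λ = 0.25181/32.24 = 0.007810 hr
W = Wq + 1/μ = 0.007810 + 0.02869 = 0.03650 hr

Final: 0.03650 hr


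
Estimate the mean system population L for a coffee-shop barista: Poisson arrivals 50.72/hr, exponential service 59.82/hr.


ρ = λ/μ = 50.72/59.82 = 0.8479
L = ρ/(1−ρ) = 0.8479/(1 − 0.8479) = 0.8479/0.1521 = 5.5736

Final: 5.5736


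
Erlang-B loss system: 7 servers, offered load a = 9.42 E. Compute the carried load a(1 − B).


B(7,9.42) = 0.382224 (Erlang-B)
Carried load = a(1 − B) = 9.42·(1 − 0.382224) = 9.42·0.617776 = 5.8195 E

Final: 5.8195 Erlangs


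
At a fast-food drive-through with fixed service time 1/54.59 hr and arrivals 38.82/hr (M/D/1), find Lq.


ρ = 38.82/54.59 = 0.7111
M/D/1: Lq = ρ²/(2(1−ρ)) = 0.5057/(2·0.2889) = 0.87526

Final: 0.87526


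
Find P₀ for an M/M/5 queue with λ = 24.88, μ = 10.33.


a = λ/μ = 24.88/10.33 = 2.4085; ρ = a/c = 0.4817
Σ_{k=0}^{4} a^k/k! (terms k=0..4) = 1.00000 + 2.40852 + 2.90048 + 2.32862 + 1.40213 = 10.03975
Tail: a^5/(5!(1−ρ)) = 81.04949/(120·0.5183) = 1.30314
P₀ = 1/(10.03975 + 1.30314) = 1/11.34289 = 0.088161

Final: 0.088161


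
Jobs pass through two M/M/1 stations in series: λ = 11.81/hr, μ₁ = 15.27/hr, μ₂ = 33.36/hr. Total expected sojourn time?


Each node sees arrival rate λ = 11.81/hr (tandem ⇒ throughput preserved).
W₁ = 1/(μ₁−λ) = 1/(15.27−11.81) = 0.28902 hr
W₂ = 1/(μ₂−λ) = 1/(33.36−11.81) = 0.04640 hr
W_total = W₁ + W₂ = 0.28902 + 0.04640 = 0.33542 hr

Final: 0.33542 hr


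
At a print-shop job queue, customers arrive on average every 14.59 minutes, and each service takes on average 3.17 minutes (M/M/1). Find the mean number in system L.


λ = 60/14.59 = 4.1124 /hr
μ = 60/3.17 = 18.9274 /hr
ρ = λ/μ = 4.1124/18.9274 = 0.2173
L = ρ/(1−ρ) = 0.2173/0.7827 = 0.2776

Final: 0.2776


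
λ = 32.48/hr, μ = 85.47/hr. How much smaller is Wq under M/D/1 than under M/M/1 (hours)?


ρ = 32.48/85.47 = 0.3800
Wq(M/M/1) = ρ/(μ−λ) = 0.3800/52.99 = 0.007171 hr
Wq(M/D/1) = ρ/(2(μ−λ)) = 0.003586 hr
Savings = 0.007171 − 0.003586 = 0.003586 hr

Final: 0.003586 hr


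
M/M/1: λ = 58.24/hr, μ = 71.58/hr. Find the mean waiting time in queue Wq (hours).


ρ = 58.24/71.58 = 0.8136
Wq = ρ/(μ−λ) = 0.8136/(71.58 − 58.24) = 0.8136/13.34 = 0.06099 hr

Final: 0.06099 hr


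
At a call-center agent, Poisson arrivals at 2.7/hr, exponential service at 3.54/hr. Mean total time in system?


W = 1/(μ−λ) = 1/(3.54 − 2.7) = 1/0.8400 = 1.1905 hr

Final: 1.1905 hr


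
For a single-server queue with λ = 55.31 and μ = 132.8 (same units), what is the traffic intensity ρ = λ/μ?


ρ = λ/μ = 55.31/132.8 = 0.4165

Final: 0.4165


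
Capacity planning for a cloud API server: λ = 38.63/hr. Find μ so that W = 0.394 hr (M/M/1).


W = 1/(μ−λ) ⇒ μ − λ = 1/W = 1/0.394 = 2.5381
μ = λ + 1/W = 38.63 + 2.5381 = 41.1681 per hr

Final: 41.1681 /hr


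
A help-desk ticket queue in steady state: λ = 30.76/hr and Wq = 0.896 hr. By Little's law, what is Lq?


Lq = λWq = 30.76·0.896 = 27.5610

Final: 27.5610


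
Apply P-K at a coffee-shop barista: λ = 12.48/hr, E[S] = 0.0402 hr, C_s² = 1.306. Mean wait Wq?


ρ = λ·E[S] = 12.48·0.0402 = 0.5017
E[S²] = E[S]²(1+C_s²) = 0.0402²·(1+1.306) = 0.003727
Wq = λ·E[S²]/(2(1−ρ)) = 12.48·0.003727/(2·0.4983) = 0.04667 hr

Final: 0.04667 hr


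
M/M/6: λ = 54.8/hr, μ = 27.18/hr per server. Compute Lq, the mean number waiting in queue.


a = λ/μ = 2.0162; ρ = a/6 = 0.3360
P₀ = 0.132955
Lq = P₀·a^c·ρ / (c!·(1−ρ)²) = 0.132955·67.17175·0.3360/(720·0.44085)
= 0.009455

Final: 0.009455


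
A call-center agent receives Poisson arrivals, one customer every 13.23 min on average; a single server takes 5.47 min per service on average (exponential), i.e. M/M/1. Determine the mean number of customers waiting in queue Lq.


λ = 60/13.23 = 4.5351 /hr
μ = 60/5.47 = 10.9689 /hr
ρ = λ/μ = 4.5351/10.9689 = 0.4135
Lq = ρ²/(1−ρ) = 0.1709/0.5865 = 0.2914

Final: 0.2914


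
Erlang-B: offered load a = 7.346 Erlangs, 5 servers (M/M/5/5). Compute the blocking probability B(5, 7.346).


B(c,a) = (a^c/c!) / Σ_{k=0}^{c} a^k/k!
a^5/5! = 178.267993
Σ terms (k=0..5): 1.00000 + 7.34600 + 26.98186 + 66.06958 + 121.33678 + 178.26799 = 401.002204
B = 178.267993/401.002204 = 0.444556

Final: 0.444556


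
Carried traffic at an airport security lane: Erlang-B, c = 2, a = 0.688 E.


B(2,0.688) = 0.122967 (Erlang-B)
Carried load = a(1 − B) = 0.688·(1 − 0.122967) = 0.688·0.877033 = 0.6034 E

Final: 0.6034 Erlangs


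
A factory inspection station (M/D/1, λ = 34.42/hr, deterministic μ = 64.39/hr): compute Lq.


ρ = 34.42/64.39 = 0.5346
M/D/1: Lq = ρ²/(2(1−ρ)) = 0.2857/(2·0.4654) = 0.30696

Final: 0.30696


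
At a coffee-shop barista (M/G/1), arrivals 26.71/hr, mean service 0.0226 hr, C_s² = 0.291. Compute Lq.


ρ = λ·E[S] = 26.71·0.0226 = 0.6036
Lq = ρ²(1+C_s²)/(2(1−ρ)) = 0.3644·(1+0.291)/(2·0.3964)
= 0.3644·1.2910/0.7927 = 0.59344

Final: 0.59344


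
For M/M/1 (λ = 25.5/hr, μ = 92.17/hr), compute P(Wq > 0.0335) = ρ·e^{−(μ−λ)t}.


ρ = 25.5/92.17 = 0.2767
P(Wq > t) = ρ·e^{−(μ−λ)t} = 0.2767·e^{−2.2334}
= 0.2767·0.107159 = 0.029647

Final: 0.029647


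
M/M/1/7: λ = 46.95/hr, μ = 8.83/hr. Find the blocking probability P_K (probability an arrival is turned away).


ρ = λ/μ = 46.95/8.83 = 5.3171
P_K = (1−ρ)ρ^K/(1−ρ^(K+1)) = (-4.3171·120150.131697)/(1 − 638850.360495)
= -518700.228798/-638849.360495 = 0.811929

Final: 0.811929


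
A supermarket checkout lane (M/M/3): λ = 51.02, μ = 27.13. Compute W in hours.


a = 1.8806; ρ = 0.6269; P₀ = 0.131243
Lq = P₀·a^c·ρ/(c!(1−ρ)²) = 0.65496
Wq = Lq/λ = 0.65496/51.02 = 0.01284 hr
W = Wq + 1/μ = 0.01284 + 0.03686 = 0.04970 hr

Final: 0.04970 hr


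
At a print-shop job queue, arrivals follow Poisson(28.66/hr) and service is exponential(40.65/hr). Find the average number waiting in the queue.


ρ = 28.66/40.65 = 0.7050
Lq = ρ²/(1−ρ) = 0.4971/0.2950 = 1.6853

Final: 1.6853


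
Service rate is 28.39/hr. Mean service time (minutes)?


Mean service time = 1/μ = 1/28.39 hour = 0.03522 hour
In minutes: 0.03522 × 60 = 2.1134 min

Final: 2.1134 min


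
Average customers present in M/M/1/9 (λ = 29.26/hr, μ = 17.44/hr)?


ρ = 29.26/17.44 = 1.6778
L = ρ[1 − (K+1)ρ^K + Kρ^(K+1)] / [(1−ρ)(1−ρ^(K+1))]
Numerator: 1.6778·(1 − 10·105.329633 + 9·176.717033) = 902.894090
Denominator: (-0.6778)·(-175.717033) = 119.092622
L = 902.894090/119.092622 = 7.5814

Final: 7.5814


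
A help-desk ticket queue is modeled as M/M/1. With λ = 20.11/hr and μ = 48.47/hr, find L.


ρ = λ/μ = 20.11/48.47 = 0.4149
L = ρ/(1−ρ) = 0.4149/(1 − 0.4149) = 0.4149/0.5851 = 0.7091

Final: 0.7091


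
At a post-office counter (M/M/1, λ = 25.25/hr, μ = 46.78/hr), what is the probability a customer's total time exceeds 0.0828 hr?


W ~ Exponential(μ−λ) for M/M/1.
μ − λ = 46.78 − 25.25 = 21.5300
P(W > t) = e^{−(μ−λ)t} = e^{−1.7827} = 0.168186

Final: 0.168186


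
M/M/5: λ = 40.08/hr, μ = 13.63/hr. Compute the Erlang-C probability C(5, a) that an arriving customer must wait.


a = λ/μ = 2.9406; ρ = a/5 = 0.5881
P₀ = 0.049836 (from M/M/c formula)
C(c,a) = [a^c/(c!(1−ρ))]·P₀ = [219.86661/(120·0.4119)]·0.049836
= 4.44838·0.049836 = 0.221691

Final: 0.221691


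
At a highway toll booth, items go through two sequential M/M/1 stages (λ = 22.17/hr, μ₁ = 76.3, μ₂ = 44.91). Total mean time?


Each node sees arrival rate λ = 22.17/hr (tandem ⇒ throughput preserved).
W₁ = 1/(μ₁−λ) = 1/(76.3−22.17) = 0.01847 hr
W₂ = 1/(μ₂−λ) = 1/(44.91−22.17) = 0.04398 hr
W_total = W₁ + W₂ = 0.01847 + 0.04398 = 0.06245 hr

Final: 0.06245 hr


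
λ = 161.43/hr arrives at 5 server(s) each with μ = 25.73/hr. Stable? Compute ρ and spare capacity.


Total capacity cμ = 5·25.73 = 128.65/hr
ρ = λ/(cμ) = 161.43/128.65 = 1.2548
Stable ⇔ ρ < 1: NO
Spare capacity = cμ − λ = 128.65 − 161.43 = -32.78/hr

Final: ρ = 1.2548; unstable; margin = -32.78/hr


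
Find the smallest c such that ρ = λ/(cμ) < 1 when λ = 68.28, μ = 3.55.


Stability requires cμ > λ ⇔ c > λ/μ.
λ/μ = 68.28/3.55 = 19.2338
Minimum integer c = ⌊19.2338⌋ + 1 = 20
Check: 20·3.55 = 71.00 > 68.28, while 19·3.55 = 67.45 ≤ 68.28

Final: 20 servers


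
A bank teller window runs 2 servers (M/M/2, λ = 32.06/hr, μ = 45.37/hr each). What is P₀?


a = λ/μ = 32.06/45.37 = 0.7066; ρ = a/c = 0.3533
Σ_{k=0}^{1} a^k/k! (terms k=0..1) = 1.00000 + 0.70663 = 1.70663
Tail: a^2/(2!(1−ρ)) = 0.49933/(2·0.6467) = 0.38607
P₀ = 1/(1.70663 + 0.38607) = 1/2.09271 = 0.477850

Final: 0.477850


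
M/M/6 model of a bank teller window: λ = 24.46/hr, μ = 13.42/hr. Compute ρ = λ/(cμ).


ρ = λ/(cμ) = 24.46/(6·13.42) = 24.46/80.52 = 0.3038

Final: 0.3038


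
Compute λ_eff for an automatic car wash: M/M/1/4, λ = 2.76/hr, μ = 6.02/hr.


ρ = 0.4585; P_K = (1−ρ)ρ^4/(1−ρ^5) = 0.024421
λ_eff = λ(1 − P_K) = 2.76·(1 − 0.024421) = 2.76·0.975579 = 2.6926 /hr

Final: 2.6926 /hr


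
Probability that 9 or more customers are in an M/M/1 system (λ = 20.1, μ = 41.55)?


ρ = 20.1/41.55 = 0.4838
P(N ≥ n) = ρ^n = 0.4838^9 = 0.001451

Final: 0.001451


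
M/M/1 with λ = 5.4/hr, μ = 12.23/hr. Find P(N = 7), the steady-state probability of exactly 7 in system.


ρ = 5.4/12.23 = 0.4415
P_n = (1−ρ)·ρ^n = (1 − 0.4415)·0.4415^7 = 0.5585·0.003272 = 0.001827

Final: 0.001827


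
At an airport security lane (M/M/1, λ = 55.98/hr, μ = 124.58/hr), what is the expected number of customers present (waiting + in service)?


ρ = λ/μ = 55.98/124.58 = 0.4493
L = ρ/(1−ρ) = 0.4493/(1 − 0.4493) = 0.4493/0.5507 = 0.8160

Final: 0.8160


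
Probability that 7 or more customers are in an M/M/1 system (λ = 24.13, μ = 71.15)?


ρ = 24.13/71.15 = 0.3391
P(N ≥ n) = ρ^n = 0.3391^7 = 0.0005160

Final: 0.0005160


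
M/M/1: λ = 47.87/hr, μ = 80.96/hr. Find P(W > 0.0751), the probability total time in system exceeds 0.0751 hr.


W ~ Exponential(μ−λ) for M/M/1.
μ − λ = 80.96 − 47.87 = 33.0900
P(W > t) = e^{−(μ−λ)t} = e^{−2.4851} = 0.083321

Final: 0.083321


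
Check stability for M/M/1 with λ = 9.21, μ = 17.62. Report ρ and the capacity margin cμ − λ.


Total capacity cμ = 1·17.62 = 17.62/hr
ρ = λ/(cμ) = 9.21/17.62 = 0.5227
Stable ⇔ ρ < 1: YES
Spare capacity = cμ − λ = 17.62 − 9.21 = 8.41/hr

Final: ρ = 0.5227; stable; margin = 8.41/hr


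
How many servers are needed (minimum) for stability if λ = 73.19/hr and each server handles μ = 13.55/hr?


Stability requires cμ > λ ⇔ c > λ/μ.
λ/μ = 73.19/13.55 = 5.4015
Minimum integer c = ⌊5.4015⌋ + 1 = 6
Check: 6·13.55 = 81.30 > 73.19, while 5·13.55 = 67.75 ≤ 73.19

Final: 6 servers


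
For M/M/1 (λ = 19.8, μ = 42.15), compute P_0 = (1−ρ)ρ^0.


ρ = 19.8/42.15 = 0.4698
P_n = (1−ρ)·ρ^n = (1 − 0.4698)·0.4698^0 = 0.5302·1.000000 = 0.530249

Final: 0.530249


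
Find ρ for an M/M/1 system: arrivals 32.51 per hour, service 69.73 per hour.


ρ = λ/μ = 32.51/69.73 = 0.4662

Final: 0.4662


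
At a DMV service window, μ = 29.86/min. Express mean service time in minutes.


Mean service time = 1/μ = 1/29.86 minute = 0.03349 minute
In minutes: 0.03349 × 1 = 0.03349 min

Final: 0.03349 min


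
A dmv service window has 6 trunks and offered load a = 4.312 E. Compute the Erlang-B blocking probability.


B(c,a) = (a^c/c!) / Σ_{k=0}^{c} a^k/k!
a^6/6! = 8.927709
Σ terms (k=0..6): 1.00000 + 4.31200 + 9.29667 + 13.36242 + 14.40469 + 12.42260 + 8.92771 = 63.726083
B = 8.927709/63.726083 = 0.140095

Final: 0.140095


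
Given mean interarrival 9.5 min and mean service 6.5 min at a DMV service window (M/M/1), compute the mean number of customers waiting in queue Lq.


λ = 60/9.5 = 6.3158 /hr
μ = 60/6.5 = 9.2308 /hr
ρ = λ/μ = 6.3158/9.2308 = 0.6842
Lq = ρ²/(1−ρ) = 0.4681/0.3158 = 1.4825

Final: 1.4825


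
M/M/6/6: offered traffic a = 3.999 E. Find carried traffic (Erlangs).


B(6,3.999) = 0.117090 (Erlang-B)
Carried load = a(1 − B) = 3.999·(1 − 0.117090) = 3.999·0.882910 = 3.5308 E

Final: 3.5308 Erlangs


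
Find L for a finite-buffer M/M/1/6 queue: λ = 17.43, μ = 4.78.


ρ = 17.43/4.78 = 3.6464
L = ρ[1 − (K+1)ρ^K + Kρ^(K+1)] / [(1−ρ)(1−ρ^(K+1))]
Numerator: 3.6464·(1 − 7·2350.806825 + 6·8572.084303) = 127544.783599
Denominator: (-2.6464)·(-8571.084303) = 22682.890466
L = 127544.783599/22682.890466 = 5.6230

Final: 5.6230


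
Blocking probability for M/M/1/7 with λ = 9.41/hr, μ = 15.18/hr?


ρ = λ/μ = 9.41/15.18 = 0.6199
P_K = (1−ρ)ρ^K/(1−ρ^(K+1)) = (0.3801·0.035174)/(1 − 0.021804)
= 0.013370/0.978196 = 0.013668

Final: 0.013668


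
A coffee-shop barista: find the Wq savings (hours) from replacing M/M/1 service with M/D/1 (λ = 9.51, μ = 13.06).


ρ = 9.51/13.06 = 0.7282
Wq(M/M/1) = ρ/(μ−λ) = 0.7282/3.55 = 0.20512 hr
Wq(M/D/1) = ρ/(2(μ−λ)) = 0.10256 hr
Savings = 0.20512 − 0.10256 = 0.10256 hr

Final: 0.10256 hr


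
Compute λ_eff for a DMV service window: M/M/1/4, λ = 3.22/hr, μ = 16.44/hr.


ρ = 0.1959; P_K = (1−ρ)ρ^4/(1−ρ^5) = 0.001184
λ_eff = λ(1 − P_K) = 3.22·(1 − 0.001184) = 3.22·0.998816 = 3.2162 /hr

Final: 3.2162 /hr


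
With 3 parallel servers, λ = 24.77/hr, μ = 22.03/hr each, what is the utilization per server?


ρ = λ/(cμ) = 24.77/(3·22.03) = 24.77/66.09 = 0.3748

Final: 0.3748


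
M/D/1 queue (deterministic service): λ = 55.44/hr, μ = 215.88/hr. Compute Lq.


ρ = 55.44/215.88 = 0.2568
M/D/1: Lq = ρ²/(2(1−ρ)) = 0.06595/(2·0.7432) = 0.04437

Final: 0.04437


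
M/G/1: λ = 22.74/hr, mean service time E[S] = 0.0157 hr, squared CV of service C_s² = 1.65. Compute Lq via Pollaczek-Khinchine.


ρ = λ·E[S] = 22.74·0.0157 = 0.3570
Lq = ρ²(1+C_s²)/(2(1−ρ)) = 0.1275·(1+1.65)/(2·0.6430)
= 0.1275·2.6500/1.2860 = 0.26266

Final: 0.26266


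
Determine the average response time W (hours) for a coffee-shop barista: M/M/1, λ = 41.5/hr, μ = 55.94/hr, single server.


W = 1/(μ−λ) = 1/(55.94 − 41.5) = 1/14.44 = 0.06925 hr

Final: 0.06925 hr


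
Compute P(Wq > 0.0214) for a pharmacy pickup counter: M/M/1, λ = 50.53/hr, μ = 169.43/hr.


ρ = 50.53/169.43 = 0.2982
P(Wq > t) = ρ·e^{−(μ−λ)t} = 0.2982·e^{−2.5445}
= 0.2982·0.078515 = 0.023416

Final: 0.023416


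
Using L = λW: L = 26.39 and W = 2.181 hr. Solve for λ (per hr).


λ = L/W = 26.39/2.181 = 12.1000 /hr

Final: 12.1000 /hr


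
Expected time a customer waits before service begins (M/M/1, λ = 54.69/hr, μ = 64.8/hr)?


ρ = 54.69/64.8 = 0.8440
Wq = ρ/(μ−λ) = 0.8440/(64.8 − 54.69) = 0.8440/10.11 = 0.08348 hr

Final: 0.08348 hr


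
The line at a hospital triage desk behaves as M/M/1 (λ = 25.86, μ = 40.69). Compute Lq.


ρ = 25.86/40.69 = 0.6355
Lq = ρ²/(1−ρ) = 0.4039/0.3645 = 1.1082

Final: 1.1082


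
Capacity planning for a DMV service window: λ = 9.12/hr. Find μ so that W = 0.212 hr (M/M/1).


W = 1/(μ−λ) ⇒ μ − λ = 1/W = 1/0.212 = 4.7170
μ = λ + 1/W = 9.12 + 4.7170 = 13.8370 per hr

Final: 13.8370 /hr


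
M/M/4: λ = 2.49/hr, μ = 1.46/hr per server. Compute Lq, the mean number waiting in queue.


a = λ/μ = 1.7055; ρ = a/4 = 0.4264
P₀ = 0.178536
Lq = P₀·a^c·ρ / (c!·(1−ρ)²) = 0.178536·8.46030·0.4264/(24·0.32905)
= 0.08155

Final: 0.08155


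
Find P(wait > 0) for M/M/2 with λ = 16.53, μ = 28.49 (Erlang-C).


a = λ/μ = 0.5802; ρ = a/2 = 0.2901
P₀ = 0.550265 (from M/M/c formula)
C(c,a) = [a^c/(c!(1−ρ))]·P₀ = [0.33664/(2·0.7099)]·0.550265
= 0.23710·0.550265 = 0.130469

Final: 0.130469


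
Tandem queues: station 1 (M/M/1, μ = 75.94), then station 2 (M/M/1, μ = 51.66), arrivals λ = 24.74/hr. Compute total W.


Each node sees arrival rate λ = 24.74/hr (tandem ⇒ throughput preserved).
W₁ = 1/(μ₁−λ) = 1/(75.94−24.74) = 0.01953 hr
W₂ = 1/(μ₂−λ) = 1/(51.66−24.74) = 0.03715 hr
W_total = W₁ + W₂ = 0.01953 + 0.03715 = 0.05668 hr

Final: 0.05668 hr


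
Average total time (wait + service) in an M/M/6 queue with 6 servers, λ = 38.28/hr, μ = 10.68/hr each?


a = 3.5843; ρ = 0.5974; P₀ = 0.026453
Lq = P₀·a^c·ρ/(c!(1−ρ)²) = 0.28708
Wq = Lq/λ = 0.28708/38.28 = 0.007499 hr
W = Wq + 1/μ = 0.007499 + 0.09363 = 0.10113 hr

Final: 0.10113 hr


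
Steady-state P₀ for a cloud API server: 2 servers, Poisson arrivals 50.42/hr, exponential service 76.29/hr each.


a = λ/μ = 50.42/76.29 = 0.6609; ρ = a/c = 0.3304
Σ_{k=0}^{1} a^k/k! (terms k=0..1) = 1.00000 + 0.66090 = 1.66090
Tail: a^2/(2!(1−ρ)) = 0.43679/(2·0.6696) = 0.32618
P₀ = 1/(1.66090 + 0.32618) = 1/1.98708 = 0.503251

Final: 0.503251


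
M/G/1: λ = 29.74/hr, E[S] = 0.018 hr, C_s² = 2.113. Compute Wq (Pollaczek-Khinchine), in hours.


ρ = λ·E[S] = 29.74·0.018 = 0.5353
E[S²] = E[S]²(1+C_s²) = 0.018²·(1+2.113) = 0.001009
Wq = λ·E[S²]/(2(1−ρ)) = 29.74·0.001009/(2·0.4647) = 0.03228 hr

Final: 0.03228 hr


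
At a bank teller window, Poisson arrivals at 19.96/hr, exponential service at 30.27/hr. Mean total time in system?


W = 1/(μ−λ) = 1/(30.27 − 19.96) = 1/10.31 = 0.09699 hr

Final: 0.09699 hr


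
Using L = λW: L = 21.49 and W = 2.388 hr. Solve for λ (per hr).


λ = L/W = 21.49/2.388 = 8.9992 /hr

Final: 8.9992 /hr


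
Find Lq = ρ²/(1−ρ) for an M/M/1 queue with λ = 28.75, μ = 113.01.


ρ = 28.75/113.01 = 0.2544
Lq = ρ²/(1−ρ) = 0.06472/0.7456 = 0.08680

Final: 0.08680


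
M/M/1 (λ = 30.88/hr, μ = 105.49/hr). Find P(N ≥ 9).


ρ = 30.88/105.49 = 0.2927
P(N ≥ n) = ρ^n = 0.2927^9 = 0.00001578

Final: 0.00001578


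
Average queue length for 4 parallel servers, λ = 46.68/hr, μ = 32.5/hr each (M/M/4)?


a = λ/μ = 1.4363; ρ = a/4 = 0.3591
P₀ = 0.235943
Lq = P₀·a^c·ρ / (c!·(1−ρ)²) = 0.235943·4.25589·0.3591/(24·0.41078)
= 0.03657

Final: 0.03657


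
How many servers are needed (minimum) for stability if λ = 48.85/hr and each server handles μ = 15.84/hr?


Stability requires cμ > λ ⇔ c > λ/μ.
λ/μ = 48.85/15.84 = 3.0840
Minimum integer c = ⌊3.0840⌋ + 1 = 4
Check: 4·15.84 = 63.36 > 48.85, while 3·15.84 = 47.52 ≤ 48.85

Final: 4 servers


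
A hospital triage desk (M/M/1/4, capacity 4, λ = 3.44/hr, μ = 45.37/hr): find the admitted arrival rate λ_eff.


ρ = 0.07582; P_K = (1−ρ)ρ^4/(1−ρ^5) = 0.00003054
λ_eff = λ(1 − P_K) = 3.44·(1 − 0.00003054) = 3.44·0.999969 = 3.4399 /hr

Final: 3.4399 /hr


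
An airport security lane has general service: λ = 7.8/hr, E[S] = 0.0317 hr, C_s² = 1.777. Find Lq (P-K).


ρ = λ·E[S] = 7.8·0.0317 = 0.2473
Lq = ρ²(1+C_s²)/(2(1−ρ)) = 0.06114·(1+1.777)/(2·0.7527)
= 0.06114·2.7770/1.5055 = 0.11277

Final: 0.11277
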